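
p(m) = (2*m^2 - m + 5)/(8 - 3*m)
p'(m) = (4*m - 1)/(8 - 3*m) + 3*(2*m^2 - m + 5)/(8 - 3*m)^2 = (-6*m^2 + 32*m + 7)/(9*m^2 - 48*m + 64)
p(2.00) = 5.50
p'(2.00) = 11.75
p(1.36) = 1.87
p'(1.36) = 2.57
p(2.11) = 7.06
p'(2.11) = 17.14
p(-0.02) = 0.62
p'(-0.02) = 0.10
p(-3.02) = 1.54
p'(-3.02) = -0.50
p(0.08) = 0.64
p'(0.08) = 0.16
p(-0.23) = 0.61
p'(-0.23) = -0.01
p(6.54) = -7.23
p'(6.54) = -0.30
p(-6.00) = 3.19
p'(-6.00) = -0.59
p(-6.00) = 3.19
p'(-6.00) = -0.59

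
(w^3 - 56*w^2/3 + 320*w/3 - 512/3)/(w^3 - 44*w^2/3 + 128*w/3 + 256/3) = (3*w - 8)/(3*w + 4)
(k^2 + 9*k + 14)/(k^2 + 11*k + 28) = (k + 2)/(k + 4)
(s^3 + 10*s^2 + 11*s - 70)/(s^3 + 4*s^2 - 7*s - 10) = (s + 7)/(s + 1)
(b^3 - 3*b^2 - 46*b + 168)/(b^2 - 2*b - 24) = (b^2 + 3*b - 28)/(b + 4)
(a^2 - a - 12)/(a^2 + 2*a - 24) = (a + 3)/(a + 6)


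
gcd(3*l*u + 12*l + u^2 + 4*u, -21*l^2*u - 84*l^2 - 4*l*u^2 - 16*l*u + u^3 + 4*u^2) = 3*l*u + 12*l + u^2 + 4*u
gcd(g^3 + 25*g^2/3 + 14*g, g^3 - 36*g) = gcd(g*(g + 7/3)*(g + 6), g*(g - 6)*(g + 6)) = g^2 + 6*g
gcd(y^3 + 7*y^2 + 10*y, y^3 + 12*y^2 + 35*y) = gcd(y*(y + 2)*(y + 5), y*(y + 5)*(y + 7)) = y^2 + 5*y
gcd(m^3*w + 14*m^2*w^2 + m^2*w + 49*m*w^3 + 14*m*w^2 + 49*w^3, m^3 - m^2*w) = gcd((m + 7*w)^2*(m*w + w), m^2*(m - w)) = 1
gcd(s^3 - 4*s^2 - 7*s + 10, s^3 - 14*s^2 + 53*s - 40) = s^2 - 6*s + 5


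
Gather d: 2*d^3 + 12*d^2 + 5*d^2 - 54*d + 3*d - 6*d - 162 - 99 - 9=2*d^3 + 17*d^2 - 57*d - 270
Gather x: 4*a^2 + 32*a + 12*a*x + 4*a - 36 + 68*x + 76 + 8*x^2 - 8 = 4*a^2 + 36*a + 8*x^2 + x*(12*a + 68) + 32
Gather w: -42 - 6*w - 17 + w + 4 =-5*w - 55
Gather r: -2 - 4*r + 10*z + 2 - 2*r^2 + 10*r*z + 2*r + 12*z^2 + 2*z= -2*r^2 + r*(10*z - 2) + 12*z^2 + 12*z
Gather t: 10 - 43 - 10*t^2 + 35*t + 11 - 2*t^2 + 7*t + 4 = -12*t^2 + 42*t - 18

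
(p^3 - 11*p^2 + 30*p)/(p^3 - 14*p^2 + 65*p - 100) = p*(p - 6)/(p^2 - 9*p + 20)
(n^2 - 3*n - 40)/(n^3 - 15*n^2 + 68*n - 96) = (n + 5)/(n^2 - 7*n + 12)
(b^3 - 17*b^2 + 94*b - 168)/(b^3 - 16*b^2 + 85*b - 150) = (b^2 - 11*b + 28)/(b^2 - 10*b + 25)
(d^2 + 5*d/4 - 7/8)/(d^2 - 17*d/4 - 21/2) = (d - 1/2)/(d - 6)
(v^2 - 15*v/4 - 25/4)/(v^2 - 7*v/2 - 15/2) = (4*v + 5)/(2*(2*v + 3))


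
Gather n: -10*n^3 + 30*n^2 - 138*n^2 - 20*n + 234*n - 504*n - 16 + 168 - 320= -10*n^3 - 108*n^2 - 290*n - 168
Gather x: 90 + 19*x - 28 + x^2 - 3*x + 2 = x^2 + 16*x + 64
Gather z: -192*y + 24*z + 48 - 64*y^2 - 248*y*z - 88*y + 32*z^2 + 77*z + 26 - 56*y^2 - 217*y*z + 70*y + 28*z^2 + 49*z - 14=-120*y^2 - 210*y + 60*z^2 + z*(150 - 465*y) + 60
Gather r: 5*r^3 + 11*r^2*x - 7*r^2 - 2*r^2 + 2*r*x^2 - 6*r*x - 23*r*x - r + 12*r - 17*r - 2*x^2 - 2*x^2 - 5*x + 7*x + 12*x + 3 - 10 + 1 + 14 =5*r^3 + r^2*(11*x - 9) + r*(2*x^2 - 29*x - 6) - 4*x^2 + 14*x + 8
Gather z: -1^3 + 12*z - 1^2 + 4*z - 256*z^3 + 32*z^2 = -256*z^3 + 32*z^2 + 16*z - 2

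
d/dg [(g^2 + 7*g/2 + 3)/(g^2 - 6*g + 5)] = (-19*g^2 + 8*g + 71)/(2*(g^4 - 12*g^3 + 46*g^2 - 60*g + 25))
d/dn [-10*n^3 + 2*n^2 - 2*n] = -30*n^2 + 4*n - 2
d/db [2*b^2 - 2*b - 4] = 4*b - 2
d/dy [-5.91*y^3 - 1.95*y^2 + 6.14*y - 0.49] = -17.73*y^2 - 3.9*y + 6.14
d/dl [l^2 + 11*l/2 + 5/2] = 2*l + 11/2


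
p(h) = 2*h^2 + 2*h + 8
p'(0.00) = 2.00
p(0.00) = 8.00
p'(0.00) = 2.00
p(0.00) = 8.00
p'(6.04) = 26.16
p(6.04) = 93.04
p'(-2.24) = -6.96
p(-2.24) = 13.56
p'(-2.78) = -9.12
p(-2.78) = 17.90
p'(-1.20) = -2.80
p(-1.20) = 8.48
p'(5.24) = 22.96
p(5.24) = 73.40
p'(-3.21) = -10.84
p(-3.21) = 22.19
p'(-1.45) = -3.80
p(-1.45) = 9.30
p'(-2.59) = -8.36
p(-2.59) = 16.24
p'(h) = 4*h + 2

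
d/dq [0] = 0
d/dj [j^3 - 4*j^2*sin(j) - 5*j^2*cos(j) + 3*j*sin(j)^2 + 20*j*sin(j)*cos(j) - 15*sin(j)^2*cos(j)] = 5*j^2*sin(j) - 4*j^2*cos(j) + 3*j^2 - 8*j*sin(j) + 3*j*sin(2*j) - 10*j*cos(j) + 20*j*cos(2*j) + 15*sin(j)/4 + 10*sin(2*j) - 45*sin(3*j)/4 - 3*cos(2*j)/2 + 3/2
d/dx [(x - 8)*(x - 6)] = 2*x - 14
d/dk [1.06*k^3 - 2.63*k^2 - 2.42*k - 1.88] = 3.18*k^2 - 5.26*k - 2.42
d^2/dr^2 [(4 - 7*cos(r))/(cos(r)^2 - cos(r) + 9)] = (-63*sin(r)^4*cos(r) + 9*sin(r)^4 + 209*sin(r)^2 - 1193*cos(r)/2 + 81*cos(3*r) + 7*cos(5*r)/2 - 28)/(sin(r)^2 + cos(r) - 10)^3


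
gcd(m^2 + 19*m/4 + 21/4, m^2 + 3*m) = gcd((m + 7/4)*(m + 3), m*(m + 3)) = m + 3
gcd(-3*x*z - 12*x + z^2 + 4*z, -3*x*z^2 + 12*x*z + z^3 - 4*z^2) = 3*x - z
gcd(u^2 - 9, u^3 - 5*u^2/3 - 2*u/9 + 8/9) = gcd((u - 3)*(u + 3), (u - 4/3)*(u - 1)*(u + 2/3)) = 1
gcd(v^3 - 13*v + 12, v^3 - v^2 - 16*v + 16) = v^2 + 3*v - 4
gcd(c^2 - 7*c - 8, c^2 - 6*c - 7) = c + 1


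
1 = 1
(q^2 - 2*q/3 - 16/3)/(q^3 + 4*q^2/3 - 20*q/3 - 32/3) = 1/(q + 2)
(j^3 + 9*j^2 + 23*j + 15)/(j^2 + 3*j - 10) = (j^2 + 4*j + 3)/(j - 2)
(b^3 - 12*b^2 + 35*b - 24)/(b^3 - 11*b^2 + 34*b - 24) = (b^2 - 11*b + 24)/(b^2 - 10*b + 24)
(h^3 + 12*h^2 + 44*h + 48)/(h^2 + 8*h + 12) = h + 4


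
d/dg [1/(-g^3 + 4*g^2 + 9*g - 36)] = (3*g^2 - 8*g - 9)/(g^3 - 4*g^2 - 9*g + 36)^2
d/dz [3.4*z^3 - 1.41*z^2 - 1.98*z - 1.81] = 10.2*z^2 - 2.82*z - 1.98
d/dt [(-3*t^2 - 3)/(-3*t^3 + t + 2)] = 3*(-2*t*(-3*t^3 + t + 2) - (t^2 + 1)*(9*t^2 - 1))/(-3*t^3 + t + 2)^2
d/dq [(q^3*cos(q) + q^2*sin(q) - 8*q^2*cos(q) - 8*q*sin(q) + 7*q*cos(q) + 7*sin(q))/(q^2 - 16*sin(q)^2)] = (-2*(q - 8*sin(2*q))*(q^3*cos(q) + q^2*sin(q) - 8*q^2*cos(q) - 8*q*sin(q) + 7*q*cos(q) + 7*sin(q)) + (q^2 - 16*sin(q)^2)*(-q^3*sin(q) + 8*q^2*sin(q) + 4*q^2*cos(q) - 5*q*sin(q) - 24*q*cos(q) - 8*sin(q) + 14*cos(q)))/(q^2 - 16*sin(q)^2)^2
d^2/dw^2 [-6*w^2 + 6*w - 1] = -12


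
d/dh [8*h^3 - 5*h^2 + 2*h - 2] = 24*h^2 - 10*h + 2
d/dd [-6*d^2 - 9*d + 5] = -12*d - 9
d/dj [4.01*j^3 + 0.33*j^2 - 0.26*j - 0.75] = 12.03*j^2 + 0.66*j - 0.26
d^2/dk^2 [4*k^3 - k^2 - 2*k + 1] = 24*k - 2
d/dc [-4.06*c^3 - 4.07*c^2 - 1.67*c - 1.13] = -12.18*c^2 - 8.14*c - 1.67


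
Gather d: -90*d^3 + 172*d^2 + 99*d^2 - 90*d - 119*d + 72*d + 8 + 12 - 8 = -90*d^3 + 271*d^2 - 137*d + 12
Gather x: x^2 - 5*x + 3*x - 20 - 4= x^2 - 2*x - 24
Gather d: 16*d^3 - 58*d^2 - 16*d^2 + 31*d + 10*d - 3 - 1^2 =16*d^3 - 74*d^2 + 41*d - 4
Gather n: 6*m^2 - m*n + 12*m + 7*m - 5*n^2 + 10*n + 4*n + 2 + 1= 6*m^2 + 19*m - 5*n^2 + n*(14 - m) + 3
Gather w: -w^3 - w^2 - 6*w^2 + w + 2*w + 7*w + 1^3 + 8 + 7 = -w^3 - 7*w^2 + 10*w + 16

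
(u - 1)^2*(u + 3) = u^3 + u^2 - 5*u + 3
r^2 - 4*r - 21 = (r - 7)*(r + 3)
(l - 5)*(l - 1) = l^2 - 6*l + 5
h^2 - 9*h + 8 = (h - 8)*(h - 1)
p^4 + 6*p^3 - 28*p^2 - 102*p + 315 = (p - 3)^2*(p + 5)*(p + 7)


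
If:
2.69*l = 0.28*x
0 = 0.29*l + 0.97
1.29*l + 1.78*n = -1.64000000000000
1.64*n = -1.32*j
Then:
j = -1.87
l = -3.34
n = 1.50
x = -32.13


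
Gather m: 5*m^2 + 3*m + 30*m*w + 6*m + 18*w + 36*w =5*m^2 + m*(30*w + 9) + 54*w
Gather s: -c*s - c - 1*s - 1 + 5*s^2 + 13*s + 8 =-c + 5*s^2 + s*(12 - c) + 7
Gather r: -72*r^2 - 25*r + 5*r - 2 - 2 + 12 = -72*r^2 - 20*r + 8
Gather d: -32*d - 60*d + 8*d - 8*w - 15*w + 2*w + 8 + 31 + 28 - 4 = -84*d - 21*w + 63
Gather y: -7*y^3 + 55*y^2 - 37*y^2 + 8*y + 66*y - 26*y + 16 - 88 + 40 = -7*y^3 + 18*y^2 + 48*y - 32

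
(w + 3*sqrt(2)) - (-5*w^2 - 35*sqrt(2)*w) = 5*w^2 + w + 35*sqrt(2)*w + 3*sqrt(2)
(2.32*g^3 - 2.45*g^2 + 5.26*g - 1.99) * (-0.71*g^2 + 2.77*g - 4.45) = -1.6472*g^5 + 8.1659*g^4 - 20.8451*g^3 + 26.8856*g^2 - 28.9193*g + 8.8555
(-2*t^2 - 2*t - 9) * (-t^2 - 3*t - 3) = 2*t^4 + 8*t^3 + 21*t^2 + 33*t + 27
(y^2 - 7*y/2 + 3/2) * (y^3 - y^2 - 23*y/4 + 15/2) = y^5 - 9*y^4/2 - 3*y^3/4 + 209*y^2/8 - 279*y/8 + 45/4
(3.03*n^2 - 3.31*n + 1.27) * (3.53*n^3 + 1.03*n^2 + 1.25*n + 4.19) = 10.6959*n^5 - 8.5634*n^4 + 4.8613*n^3 + 9.8663*n^2 - 12.2814*n + 5.3213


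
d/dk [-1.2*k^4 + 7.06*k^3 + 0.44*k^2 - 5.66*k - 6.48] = -4.8*k^3 + 21.18*k^2 + 0.88*k - 5.66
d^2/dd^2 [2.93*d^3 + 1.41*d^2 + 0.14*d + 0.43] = 17.58*d + 2.82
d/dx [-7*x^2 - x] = -14*x - 1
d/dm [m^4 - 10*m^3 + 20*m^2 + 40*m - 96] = 4*m^3 - 30*m^2 + 40*m + 40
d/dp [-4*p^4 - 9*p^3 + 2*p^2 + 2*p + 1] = -16*p^3 - 27*p^2 + 4*p + 2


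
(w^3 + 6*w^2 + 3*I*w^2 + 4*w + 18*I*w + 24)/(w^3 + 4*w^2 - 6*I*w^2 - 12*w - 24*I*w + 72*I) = (w^2 + 3*I*w + 4)/(w^2 + w*(-2 - 6*I) + 12*I)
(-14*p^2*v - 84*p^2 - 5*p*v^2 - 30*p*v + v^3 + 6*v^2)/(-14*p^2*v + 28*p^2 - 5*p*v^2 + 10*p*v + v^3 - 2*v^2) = (v + 6)/(v - 2)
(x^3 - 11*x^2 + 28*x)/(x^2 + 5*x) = (x^2 - 11*x + 28)/(x + 5)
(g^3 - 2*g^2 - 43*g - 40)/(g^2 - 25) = (g^2 - 7*g - 8)/(g - 5)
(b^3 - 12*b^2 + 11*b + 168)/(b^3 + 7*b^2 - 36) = (b^2 - 15*b + 56)/(b^2 + 4*b - 12)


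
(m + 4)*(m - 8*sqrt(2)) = m^2 - 8*sqrt(2)*m + 4*m - 32*sqrt(2)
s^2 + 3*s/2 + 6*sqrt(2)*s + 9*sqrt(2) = (s + 3/2)*(s + 6*sqrt(2))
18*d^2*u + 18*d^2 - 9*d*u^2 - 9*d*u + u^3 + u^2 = (-6*d + u)*(-3*d + u)*(u + 1)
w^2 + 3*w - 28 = (w - 4)*(w + 7)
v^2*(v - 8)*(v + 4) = v^4 - 4*v^3 - 32*v^2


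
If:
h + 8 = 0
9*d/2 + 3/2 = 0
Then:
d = -1/3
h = -8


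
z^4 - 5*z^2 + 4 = (z - 2)*(z - 1)*(z + 1)*(z + 2)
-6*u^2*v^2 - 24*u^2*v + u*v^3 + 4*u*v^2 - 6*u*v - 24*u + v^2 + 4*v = (-6*u + v)*(v + 4)*(u*v + 1)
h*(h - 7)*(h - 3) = h^3 - 10*h^2 + 21*h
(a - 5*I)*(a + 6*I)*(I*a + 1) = I*a^3 + 31*I*a + 30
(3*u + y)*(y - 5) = 3*u*y - 15*u + y^2 - 5*y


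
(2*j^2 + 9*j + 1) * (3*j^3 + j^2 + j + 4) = 6*j^5 + 29*j^4 + 14*j^3 + 18*j^2 + 37*j + 4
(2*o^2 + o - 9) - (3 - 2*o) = 2*o^2 + 3*o - 12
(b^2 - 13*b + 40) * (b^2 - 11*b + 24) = b^4 - 24*b^3 + 207*b^2 - 752*b + 960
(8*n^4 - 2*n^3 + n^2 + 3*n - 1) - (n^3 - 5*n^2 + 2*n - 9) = 8*n^4 - 3*n^3 + 6*n^2 + n + 8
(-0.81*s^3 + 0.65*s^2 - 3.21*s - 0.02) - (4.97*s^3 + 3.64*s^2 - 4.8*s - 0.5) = -5.78*s^3 - 2.99*s^2 + 1.59*s + 0.48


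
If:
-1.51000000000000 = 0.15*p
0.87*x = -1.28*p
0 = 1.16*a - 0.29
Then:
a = 0.25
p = -10.07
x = 14.81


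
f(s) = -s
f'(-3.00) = -1.00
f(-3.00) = 3.00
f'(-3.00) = -1.00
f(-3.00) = 3.00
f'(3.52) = -1.00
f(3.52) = -3.52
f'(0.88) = -1.00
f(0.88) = -0.88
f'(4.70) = -1.00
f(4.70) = -4.70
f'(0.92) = -1.00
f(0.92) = -0.92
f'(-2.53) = -1.00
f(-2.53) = 2.53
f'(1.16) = -1.00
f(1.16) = -1.16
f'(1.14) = -1.00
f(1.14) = -1.14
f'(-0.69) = -1.00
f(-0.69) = 0.69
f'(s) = -1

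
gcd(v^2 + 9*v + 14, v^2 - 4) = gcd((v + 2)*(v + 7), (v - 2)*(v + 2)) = v + 2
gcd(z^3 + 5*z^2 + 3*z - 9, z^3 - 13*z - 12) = z + 3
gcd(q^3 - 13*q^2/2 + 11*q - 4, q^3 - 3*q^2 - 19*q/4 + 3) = q^2 - 9*q/2 + 2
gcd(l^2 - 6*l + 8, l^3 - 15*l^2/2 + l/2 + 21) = l - 2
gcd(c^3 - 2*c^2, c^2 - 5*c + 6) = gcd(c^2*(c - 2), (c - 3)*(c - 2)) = c - 2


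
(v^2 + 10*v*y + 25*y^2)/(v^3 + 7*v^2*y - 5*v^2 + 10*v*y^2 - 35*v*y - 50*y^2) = (v + 5*y)/(v^2 + 2*v*y - 5*v - 10*y)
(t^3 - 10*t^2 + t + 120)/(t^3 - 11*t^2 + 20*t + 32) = (t^2 - 2*t - 15)/(t^2 - 3*t - 4)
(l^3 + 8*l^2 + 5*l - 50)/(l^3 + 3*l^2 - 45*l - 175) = (l - 2)/(l - 7)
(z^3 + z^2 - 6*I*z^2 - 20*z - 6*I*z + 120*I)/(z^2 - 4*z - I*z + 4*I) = (z^2 + z*(5 - 6*I) - 30*I)/(z - I)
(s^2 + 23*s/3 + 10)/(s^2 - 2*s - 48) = (s + 5/3)/(s - 8)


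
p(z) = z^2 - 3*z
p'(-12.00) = -27.00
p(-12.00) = 180.00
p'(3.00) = 3.00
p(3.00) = 0.00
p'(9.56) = 16.12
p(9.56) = 62.71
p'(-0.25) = -3.50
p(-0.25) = 0.81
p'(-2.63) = -8.26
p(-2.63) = 14.81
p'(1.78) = 0.56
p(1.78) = -2.17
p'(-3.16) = -9.32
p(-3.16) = 19.47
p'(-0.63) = -4.26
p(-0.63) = 2.29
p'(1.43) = -0.14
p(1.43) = -2.25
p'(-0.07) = -3.14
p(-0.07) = 0.21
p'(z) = 2*z - 3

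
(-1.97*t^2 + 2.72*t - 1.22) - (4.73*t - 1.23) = -1.97*t^2 - 2.01*t + 0.01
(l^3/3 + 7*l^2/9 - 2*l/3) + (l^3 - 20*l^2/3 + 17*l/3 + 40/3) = 4*l^3/3 - 53*l^2/9 + 5*l + 40/3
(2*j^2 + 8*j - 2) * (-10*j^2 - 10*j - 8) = -20*j^4 - 100*j^3 - 76*j^2 - 44*j + 16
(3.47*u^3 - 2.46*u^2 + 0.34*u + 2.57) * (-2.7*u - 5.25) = -9.369*u^4 - 11.5755*u^3 + 11.997*u^2 - 8.724*u - 13.4925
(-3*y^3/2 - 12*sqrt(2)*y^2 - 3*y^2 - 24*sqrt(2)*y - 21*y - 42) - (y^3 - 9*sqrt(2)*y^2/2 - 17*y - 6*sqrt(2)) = -5*y^3/2 - 15*sqrt(2)*y^2/2 - 3*y^2 - 24*sqrt(2)*y - 4*y - 42 + 6*sqrt(2)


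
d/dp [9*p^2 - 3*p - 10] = 18*p - 3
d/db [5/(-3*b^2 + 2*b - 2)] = 10*(3*b - 1)/(3*b^2 - 2*b + 2)^2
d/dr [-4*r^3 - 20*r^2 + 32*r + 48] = -12*r^2 - 40*r + 32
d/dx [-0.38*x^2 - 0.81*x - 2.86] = -0.76*x - 0.81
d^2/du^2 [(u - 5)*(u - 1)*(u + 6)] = 6*u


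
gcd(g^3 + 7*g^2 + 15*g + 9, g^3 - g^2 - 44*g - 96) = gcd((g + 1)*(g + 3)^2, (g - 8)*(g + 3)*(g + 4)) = g + 3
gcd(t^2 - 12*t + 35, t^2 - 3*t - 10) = t - 5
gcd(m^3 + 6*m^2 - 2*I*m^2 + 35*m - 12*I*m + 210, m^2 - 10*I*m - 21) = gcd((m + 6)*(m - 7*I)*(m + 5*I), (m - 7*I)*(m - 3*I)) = m - 7*I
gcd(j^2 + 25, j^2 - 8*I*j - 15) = j - 5*I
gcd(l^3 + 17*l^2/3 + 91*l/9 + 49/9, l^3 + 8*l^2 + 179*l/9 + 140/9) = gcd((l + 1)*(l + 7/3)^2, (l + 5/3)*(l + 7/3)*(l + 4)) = l + 7/3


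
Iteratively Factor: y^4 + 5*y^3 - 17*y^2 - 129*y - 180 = (y + 4)*(y^3 + y^2 - 21*y - 45) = (y + 3)*(y + 4)*(y^2 - 2*y - 15) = (y - 5)*(y + 3)*(y + 4)*(y + 3)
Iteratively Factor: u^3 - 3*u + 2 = (u + 2)*(u^2 - 2*u + 1) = (u - 1)*(u + 2)*(u - 1)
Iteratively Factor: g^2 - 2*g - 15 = (g + 3)*(g - 5)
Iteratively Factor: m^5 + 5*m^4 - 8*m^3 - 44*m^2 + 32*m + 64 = (m - 2)*(m^4 + 7*m^3 + 6*m^2 - 32*m - 32) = (m - 2)^2*(m^3 + 9*m^2 + 24*m + 16) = (m - 2)^2*(m + 4)*(m^2 + 5*m + 4) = (m - 2)^2*(m + 4)^2*(m + 1)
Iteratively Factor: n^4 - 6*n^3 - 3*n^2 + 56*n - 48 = (n - 4)*(n^3 - 2*n^2 - 11*n + 12) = (n - 4)*(n + 3)*(n^2 - 5*n + 4) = (n - 4)*(n - 1)*(n + 3)*(n - 4)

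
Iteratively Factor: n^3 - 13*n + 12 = (n - 1)*(n^2 + n - 12) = (n - 3)*(n - 1)*(n + 4)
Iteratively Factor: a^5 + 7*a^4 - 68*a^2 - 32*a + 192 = (a + 3)*(a^4 + 4*a^3 - 12*a^2 - 32*a + 64) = (a - 2)*(a + 3)*(a^3 + 6*a^2 - 32) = (a - 2)*(a + 3)*(a + 4)*(a^2 + 2*a - 8) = (a - 2)^2*(a + 3)*(a + 4)*(a + 4)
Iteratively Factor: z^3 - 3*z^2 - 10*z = (z)*(z^2 - 3*z - 10) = z*(z - 5)*(z + 2)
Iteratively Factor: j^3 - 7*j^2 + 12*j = (j - 4)*(j^2 - 3*j) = j*(j - 4)*(j - 3)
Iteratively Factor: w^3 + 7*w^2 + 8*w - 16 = (w + 4)*(w^2 + 3*w - 4) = (w - 1)*(w + 4)*(w + 4)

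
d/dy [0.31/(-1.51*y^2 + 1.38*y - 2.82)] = (0.9362*y - 0.4278)/(1.51*y^2 - 1.38*y + 2.82)^2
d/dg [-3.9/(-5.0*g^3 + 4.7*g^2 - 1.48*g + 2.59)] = (-58.5*g^2 + 36.66*g - 5.772)/(5.0*g^3 - 4.7*g^2 + 1.48*g - 2.59)^2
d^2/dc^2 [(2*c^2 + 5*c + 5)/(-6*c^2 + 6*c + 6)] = 7*(-c^3 - 3*c^2 - 1)/(3*(c^6 - 3*c^5 + 5*c^3 - 3*c - 1))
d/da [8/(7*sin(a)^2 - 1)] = -224*sin(2*a)/(7*cos(2*a) - 5)^2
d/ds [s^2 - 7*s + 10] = 2*s - 7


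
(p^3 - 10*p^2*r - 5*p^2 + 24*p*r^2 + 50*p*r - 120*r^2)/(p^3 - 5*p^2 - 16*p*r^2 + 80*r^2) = (p - 6*r)/(p + 4*r)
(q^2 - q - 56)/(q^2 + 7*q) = (q - 8)/q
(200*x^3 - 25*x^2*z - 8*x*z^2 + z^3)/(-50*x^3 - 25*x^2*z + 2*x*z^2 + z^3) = (-8*x + z)/(2*x + z)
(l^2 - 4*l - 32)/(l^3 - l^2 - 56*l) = (l + 4)/(l*(l + 7))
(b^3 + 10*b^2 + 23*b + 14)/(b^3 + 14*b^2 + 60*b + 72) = (b^2 + 8*b + 7)/(b^2 + 12*b + 36)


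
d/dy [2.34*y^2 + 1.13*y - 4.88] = 4.68*y + 1.13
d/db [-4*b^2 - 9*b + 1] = -8*b - 9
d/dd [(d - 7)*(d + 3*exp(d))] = d + (d - 7)*(3*exp(d) + 1) + 3*exp(d)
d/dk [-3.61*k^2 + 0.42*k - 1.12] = 0.42 - 7.22*k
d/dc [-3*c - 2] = -3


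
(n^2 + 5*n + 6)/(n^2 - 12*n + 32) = (n^2 + 5*n + 6)/(n^2 - 12*n + 32)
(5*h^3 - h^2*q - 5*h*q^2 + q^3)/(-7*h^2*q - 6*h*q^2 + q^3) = (5*h^2 - 6*h*q + q^2)/(q*(-7*h + q))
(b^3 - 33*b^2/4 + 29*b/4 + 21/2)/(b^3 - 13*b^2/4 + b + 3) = (b - 7)/(b - 2)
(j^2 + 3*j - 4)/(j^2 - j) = (j + 4)/j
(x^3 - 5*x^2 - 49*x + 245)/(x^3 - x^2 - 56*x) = (x^2 - 12*x + 35)/(x*(x - 8))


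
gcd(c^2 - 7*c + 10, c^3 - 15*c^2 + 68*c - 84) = c - 2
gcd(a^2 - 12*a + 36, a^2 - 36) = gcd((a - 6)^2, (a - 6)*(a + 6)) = a - 6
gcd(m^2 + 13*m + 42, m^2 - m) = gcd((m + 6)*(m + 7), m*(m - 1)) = 1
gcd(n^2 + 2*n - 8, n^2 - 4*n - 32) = n + 4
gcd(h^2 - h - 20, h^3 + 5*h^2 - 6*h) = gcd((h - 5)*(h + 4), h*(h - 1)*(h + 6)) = 1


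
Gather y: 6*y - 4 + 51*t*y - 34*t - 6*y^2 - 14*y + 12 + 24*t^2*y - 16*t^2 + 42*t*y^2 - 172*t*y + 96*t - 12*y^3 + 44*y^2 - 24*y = -16*t^2 + 62*t - 12*y^3 + y^2*(42*t + 38) + y*(24*t^2 - 121*t - 32) + 8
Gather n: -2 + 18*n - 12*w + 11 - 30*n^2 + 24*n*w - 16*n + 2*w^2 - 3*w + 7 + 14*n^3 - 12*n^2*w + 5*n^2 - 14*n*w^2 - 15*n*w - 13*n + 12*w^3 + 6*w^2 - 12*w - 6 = 14*n^3 + n^2*(-12*w - 25) + n*(-14*w^2 + 9*w - 11) + 12*w^3 + 8*w^2 - 27*w + 10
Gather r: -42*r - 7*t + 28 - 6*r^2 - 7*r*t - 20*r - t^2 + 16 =-6*r^2 + r*(-7*t - 62) - t^2 - 7*t + 44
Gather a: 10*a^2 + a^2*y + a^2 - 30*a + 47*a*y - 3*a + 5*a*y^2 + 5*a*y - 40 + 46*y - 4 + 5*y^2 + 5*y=a^2*(y + 11) + a*(5*y^2 + 52*y - 33) + 5*y^2 + 51*y - 44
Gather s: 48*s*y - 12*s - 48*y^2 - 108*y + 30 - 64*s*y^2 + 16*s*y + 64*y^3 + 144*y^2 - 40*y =s*(-64*y^2 + 64*y - 12) + 64*y^3 + 96*y^2 - 148*y + 30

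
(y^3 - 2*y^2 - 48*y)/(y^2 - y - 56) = y*(y + 6)/(y + 7)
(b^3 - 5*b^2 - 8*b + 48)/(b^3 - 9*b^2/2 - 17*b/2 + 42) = 2*(b - 4)/(2*b - 7)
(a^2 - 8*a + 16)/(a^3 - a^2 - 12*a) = (a - 4)/(a*(a + 3))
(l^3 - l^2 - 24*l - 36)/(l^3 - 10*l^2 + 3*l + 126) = (l + 2)/(l - 7)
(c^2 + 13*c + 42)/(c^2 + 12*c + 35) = (c + 6)/(c + 5)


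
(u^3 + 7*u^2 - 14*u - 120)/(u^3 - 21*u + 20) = (u + 6)/(u - 1)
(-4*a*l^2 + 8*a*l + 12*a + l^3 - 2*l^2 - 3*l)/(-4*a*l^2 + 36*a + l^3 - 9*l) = (l + 1)/(l + 3)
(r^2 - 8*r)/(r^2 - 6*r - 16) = r/(r + 2)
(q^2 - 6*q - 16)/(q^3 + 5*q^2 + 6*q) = (q - 8)/(q*(q + 3))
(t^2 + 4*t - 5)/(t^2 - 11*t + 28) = (t^2 + 4*t - 5)/(t^2 - 11*t + 28)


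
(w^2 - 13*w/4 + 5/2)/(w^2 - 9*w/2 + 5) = (4*w - 5)/(2*(2*w - 5))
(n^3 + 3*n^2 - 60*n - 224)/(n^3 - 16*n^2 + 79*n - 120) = (n^2 + 11*n + 28)/(n^2 - 8*n + 15)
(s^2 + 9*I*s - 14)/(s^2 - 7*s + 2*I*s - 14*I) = (s + 7*I)/(s - 7)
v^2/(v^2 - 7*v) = v/(v - 7)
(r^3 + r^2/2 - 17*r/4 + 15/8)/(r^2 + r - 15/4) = r - 1/2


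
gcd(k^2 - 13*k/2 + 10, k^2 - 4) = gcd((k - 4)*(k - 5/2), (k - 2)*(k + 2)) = 1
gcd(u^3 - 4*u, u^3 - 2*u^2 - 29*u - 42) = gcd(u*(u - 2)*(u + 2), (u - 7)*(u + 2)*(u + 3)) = u + 2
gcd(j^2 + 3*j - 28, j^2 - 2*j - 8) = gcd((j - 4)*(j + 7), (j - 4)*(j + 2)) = j - 4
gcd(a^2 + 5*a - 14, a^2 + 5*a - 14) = a^2 + 5*a - 14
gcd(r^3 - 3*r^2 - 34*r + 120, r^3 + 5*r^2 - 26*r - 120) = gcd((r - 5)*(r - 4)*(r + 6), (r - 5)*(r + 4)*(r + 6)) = r^2 + r - 30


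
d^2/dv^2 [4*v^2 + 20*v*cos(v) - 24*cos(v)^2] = -20*v*cos(v) - 96*sin(v)^2 - 40*sin(v) + 56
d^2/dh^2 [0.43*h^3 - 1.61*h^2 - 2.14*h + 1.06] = 2.58*h - 3.22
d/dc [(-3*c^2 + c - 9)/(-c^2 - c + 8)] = (4*c^2 - 66*c - 1)/(c^4 + 2*c^3 - 15*c^2 - 16*c + 64)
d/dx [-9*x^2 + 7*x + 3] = 7 - 18*x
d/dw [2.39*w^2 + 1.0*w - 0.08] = 4.78*w + 1.0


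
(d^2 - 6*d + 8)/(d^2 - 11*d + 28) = (d - 2)/(d - 7)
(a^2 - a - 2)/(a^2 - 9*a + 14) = (a + 1)/(a - 7)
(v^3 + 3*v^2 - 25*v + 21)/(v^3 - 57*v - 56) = (v^2 - 4*v + 3)/(v^2 - 7*v - 8)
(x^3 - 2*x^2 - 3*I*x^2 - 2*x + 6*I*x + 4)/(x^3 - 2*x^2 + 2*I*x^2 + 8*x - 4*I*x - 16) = (x - I)/(x + 4*I)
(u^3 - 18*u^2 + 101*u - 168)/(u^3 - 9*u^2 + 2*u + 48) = (u - 7)/(u + 2)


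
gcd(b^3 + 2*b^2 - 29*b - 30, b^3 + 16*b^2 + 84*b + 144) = b + 6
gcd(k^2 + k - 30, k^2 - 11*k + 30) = k - 5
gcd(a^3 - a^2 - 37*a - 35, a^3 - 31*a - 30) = a^2 + 6*a + 5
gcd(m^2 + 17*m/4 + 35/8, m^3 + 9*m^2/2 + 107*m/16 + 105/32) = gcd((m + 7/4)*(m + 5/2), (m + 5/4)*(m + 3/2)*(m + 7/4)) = m + 7/4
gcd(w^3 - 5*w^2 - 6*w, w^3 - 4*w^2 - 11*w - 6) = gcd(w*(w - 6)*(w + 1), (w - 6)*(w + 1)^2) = w^2 - 5*w - 6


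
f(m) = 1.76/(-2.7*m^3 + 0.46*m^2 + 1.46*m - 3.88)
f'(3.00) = 0.03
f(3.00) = -0.03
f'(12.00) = 0.00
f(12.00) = -0.00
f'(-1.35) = 9.63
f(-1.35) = 1.08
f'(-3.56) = 0.01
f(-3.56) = 0.01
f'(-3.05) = 0.03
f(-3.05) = 0.02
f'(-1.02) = 3.39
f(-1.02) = -0.87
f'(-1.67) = 0.70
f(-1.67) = 0.23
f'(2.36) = 0.07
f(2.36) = -0.05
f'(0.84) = 0.40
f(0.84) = -0.45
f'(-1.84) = 0.35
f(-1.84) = 0.15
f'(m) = 1.76*(8.1*m^2 - 0.92*m - 1.46)/(-2.7*m^3 + 0.46*m^2 + 1.46*m - 3.88)^2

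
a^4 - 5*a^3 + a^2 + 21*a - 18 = (a - 3)^2*(a - 1)*(a + 2)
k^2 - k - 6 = (k - 3)*(k + 2)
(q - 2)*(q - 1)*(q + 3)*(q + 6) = q^4 + 6*q^3 - 7*q^2 - 36*q + 36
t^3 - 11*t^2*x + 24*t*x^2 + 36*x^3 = (t - 6*x)^2*(t + x)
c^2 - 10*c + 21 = (c - 7)*(c - 3)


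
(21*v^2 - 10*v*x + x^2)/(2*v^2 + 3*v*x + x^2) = (21*v^2 - 10*v*x + x^2)/(2*v^2 + 3*v*x + x^2)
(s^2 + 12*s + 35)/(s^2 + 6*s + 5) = (s + 7)/(s + 1)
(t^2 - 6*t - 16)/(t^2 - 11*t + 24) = (t + 2)/(t - 3)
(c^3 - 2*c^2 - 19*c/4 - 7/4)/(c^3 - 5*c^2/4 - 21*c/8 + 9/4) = 2*(4*c^3 - 8*c^2 - 19*c - 7)/(8*c^3 - 10*c^2 - 21*c + 18)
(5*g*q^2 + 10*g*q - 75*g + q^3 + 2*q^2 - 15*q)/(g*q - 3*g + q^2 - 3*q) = (5*g*q + 25*g + q^2 + 5*q)/(g + q)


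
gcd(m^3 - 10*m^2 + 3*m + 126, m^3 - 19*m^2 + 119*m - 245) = m - 7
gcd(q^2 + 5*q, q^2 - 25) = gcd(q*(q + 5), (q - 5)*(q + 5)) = q + 5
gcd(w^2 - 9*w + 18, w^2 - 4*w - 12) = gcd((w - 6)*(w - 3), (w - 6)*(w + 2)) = w - 6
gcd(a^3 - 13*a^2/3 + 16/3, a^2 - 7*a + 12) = a - 4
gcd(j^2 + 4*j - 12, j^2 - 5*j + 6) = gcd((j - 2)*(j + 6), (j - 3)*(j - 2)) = j - 2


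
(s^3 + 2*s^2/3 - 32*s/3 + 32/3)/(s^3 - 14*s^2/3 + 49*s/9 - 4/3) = 3*(s^2 + 2*s - 8)/(3*s^2 - 10*s + 3)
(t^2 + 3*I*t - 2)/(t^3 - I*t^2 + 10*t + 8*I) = 1/(t - 4*I)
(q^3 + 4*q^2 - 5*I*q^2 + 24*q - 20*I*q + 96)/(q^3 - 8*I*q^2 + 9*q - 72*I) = (q + 4)/(q - 3*I)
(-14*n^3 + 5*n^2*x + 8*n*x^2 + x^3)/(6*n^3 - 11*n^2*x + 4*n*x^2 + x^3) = (14*n^2 + 9*n*x + x^2)/(-6*n^2 + 5*n*x + x^2)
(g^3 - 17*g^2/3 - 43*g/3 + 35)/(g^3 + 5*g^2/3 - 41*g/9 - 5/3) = 3*(g - 7)/(3*g + 1)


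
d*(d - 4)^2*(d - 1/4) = d^4 - 33*d^3/4 + 18*d^2 - 4*d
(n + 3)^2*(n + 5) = n^3 + 11*n^2 + 39*n + 45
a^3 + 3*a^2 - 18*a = a*(a - 3)*(a + 6)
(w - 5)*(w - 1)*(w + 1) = w^3 - 5*w^2 - w + 5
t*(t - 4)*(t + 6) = t^3 + 2*t^2 - 24*t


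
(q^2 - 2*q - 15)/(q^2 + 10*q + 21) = (q - 5)/(q + 7)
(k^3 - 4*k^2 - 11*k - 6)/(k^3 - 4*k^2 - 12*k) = (k^2 + 2*k + 1)/(k*(k + 2))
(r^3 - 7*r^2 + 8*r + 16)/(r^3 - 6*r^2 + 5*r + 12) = (r - 4)/(r - 3)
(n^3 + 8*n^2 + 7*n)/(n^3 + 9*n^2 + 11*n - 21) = n*(n + 1)/(n^2 + 2*n - 3)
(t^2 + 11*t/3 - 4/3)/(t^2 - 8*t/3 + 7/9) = 3*(t + 4)/(3*t - 7)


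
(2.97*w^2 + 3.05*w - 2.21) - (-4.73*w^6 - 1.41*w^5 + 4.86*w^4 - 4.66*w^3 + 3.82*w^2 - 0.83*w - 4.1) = 4.73*w^6 + 1.41*w^5 - 4.86*w^4 + 4.66*w^3 - 0.85*w^2 + 3.88*w + 1.89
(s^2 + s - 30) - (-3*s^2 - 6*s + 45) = 4*s^2 + 7*s - 75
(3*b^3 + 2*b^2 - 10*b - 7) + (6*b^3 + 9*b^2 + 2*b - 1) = 9*b^3 + 11*b^2 - 8*b - 8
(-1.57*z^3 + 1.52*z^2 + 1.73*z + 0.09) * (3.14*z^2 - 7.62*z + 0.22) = -4.9298*z^5 + 16.7362*z^4 - 6.4956*z^3 - 12.5656*z^2 - 0.3052*z + 0.0198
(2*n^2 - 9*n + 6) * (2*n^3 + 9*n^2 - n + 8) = 4*n^5 - 71*n^3 + 79*n^2 - 78*n + 48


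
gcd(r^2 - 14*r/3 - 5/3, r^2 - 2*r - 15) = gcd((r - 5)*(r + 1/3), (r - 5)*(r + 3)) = r - 5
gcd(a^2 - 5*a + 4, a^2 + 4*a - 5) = a - 1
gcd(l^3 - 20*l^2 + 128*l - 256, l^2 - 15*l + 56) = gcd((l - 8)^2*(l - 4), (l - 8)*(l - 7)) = l - 8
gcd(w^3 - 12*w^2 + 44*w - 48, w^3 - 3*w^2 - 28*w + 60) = w^2 - 8*w + 12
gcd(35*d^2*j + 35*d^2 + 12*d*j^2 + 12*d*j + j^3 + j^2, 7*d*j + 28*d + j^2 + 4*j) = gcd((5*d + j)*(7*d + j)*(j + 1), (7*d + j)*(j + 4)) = 7*d + j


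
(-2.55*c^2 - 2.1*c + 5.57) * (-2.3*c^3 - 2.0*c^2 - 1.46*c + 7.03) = 5.865*c^5 + 9.93*c^4 - 4.888*c^3 - 26.0005*c^2 - 22.8952*c + 39.1571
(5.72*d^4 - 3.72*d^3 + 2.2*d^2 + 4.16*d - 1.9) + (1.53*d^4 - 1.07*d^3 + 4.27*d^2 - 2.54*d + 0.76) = 7.25*d^4 - 4.79*d^3 + 6.47*d^2 + 1.62*d - 1.14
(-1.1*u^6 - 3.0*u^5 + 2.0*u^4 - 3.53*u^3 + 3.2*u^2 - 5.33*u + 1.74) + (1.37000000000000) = -1.1*u^6 - 3.0*u^5 + 2.0*u^4 - 3.53*u^3 + 3.2*u^2 - 5.33*u + 3.11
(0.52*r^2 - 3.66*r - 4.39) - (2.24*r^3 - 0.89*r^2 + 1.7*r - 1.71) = -2.24*r^3 + 1.41*r^2 - 5.36*r - 2.68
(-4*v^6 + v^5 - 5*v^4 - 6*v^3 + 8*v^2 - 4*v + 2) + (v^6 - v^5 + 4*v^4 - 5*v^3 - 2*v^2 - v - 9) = -3*v^6 - v^4 - 11*v^3 + 6*v^2 - 5*v - 7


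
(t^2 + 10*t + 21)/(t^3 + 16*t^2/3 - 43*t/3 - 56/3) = 3*(t + 3)/(3*t^2 - 5*t - 8)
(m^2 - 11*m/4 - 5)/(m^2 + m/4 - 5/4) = (m - 4)/(m - 1)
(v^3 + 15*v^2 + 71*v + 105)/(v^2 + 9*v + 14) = (v^2 + 8*v + 15)/(v + 2)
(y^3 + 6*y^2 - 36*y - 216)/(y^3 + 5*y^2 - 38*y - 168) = (y^2 + 12*y + 36)/(y^2 + 11*y + 28)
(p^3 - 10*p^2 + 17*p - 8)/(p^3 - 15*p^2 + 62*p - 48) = (p - 1)/(p - 6)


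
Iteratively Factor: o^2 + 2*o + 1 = (o + 1)*(o + 1)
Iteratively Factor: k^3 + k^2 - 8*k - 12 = (k + 2)*(k^2 - k - 6) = (k + 2)^2*(k - 3)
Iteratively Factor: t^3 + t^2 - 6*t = (t)*(t^2 + t - 6) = t*(t - 2)*(t + 3)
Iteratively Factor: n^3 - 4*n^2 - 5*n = (n - 5)*(n^2 + n) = (n - 5)*(n + 1)*(n)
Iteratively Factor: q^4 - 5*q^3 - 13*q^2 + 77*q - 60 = (q - 1)*(q^3 - 4*q^2 - 17*q + 60) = (q - 3)*(q - 1)*(q^2 - q - 20) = (q - 5)*(q - 3)*(q - 1)*(q + 4)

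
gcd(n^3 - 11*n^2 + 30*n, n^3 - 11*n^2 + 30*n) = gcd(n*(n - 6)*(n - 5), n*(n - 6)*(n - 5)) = n^3 - 11*n^2 + 30*n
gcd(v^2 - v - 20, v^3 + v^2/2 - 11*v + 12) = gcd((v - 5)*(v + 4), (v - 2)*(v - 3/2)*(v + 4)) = v + 4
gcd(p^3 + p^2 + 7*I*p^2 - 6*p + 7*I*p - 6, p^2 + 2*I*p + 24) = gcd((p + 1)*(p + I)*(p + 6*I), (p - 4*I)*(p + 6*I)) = p + 6*I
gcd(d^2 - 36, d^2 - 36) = d^2 - 36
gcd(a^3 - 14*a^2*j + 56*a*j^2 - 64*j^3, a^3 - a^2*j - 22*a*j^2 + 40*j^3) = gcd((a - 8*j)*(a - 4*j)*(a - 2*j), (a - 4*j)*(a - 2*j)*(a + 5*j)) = a^2 - 6*a*j + 8*j^2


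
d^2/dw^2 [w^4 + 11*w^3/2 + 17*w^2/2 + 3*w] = 12*w^2 + 33*w + 17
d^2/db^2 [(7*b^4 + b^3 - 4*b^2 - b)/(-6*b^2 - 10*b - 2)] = (-63*b^6 - 315*b^5 - 588*b^4 - 353*b^3 - 93*b^2 - 12*b - 1)/(27*b^6 + 135*b^5 + 252*b^4 + 215*b^3 + 84*b^2 + 15*b + 1)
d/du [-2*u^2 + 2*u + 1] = 2 - 4*u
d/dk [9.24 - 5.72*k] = -5.72000000000000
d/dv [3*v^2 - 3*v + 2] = 6*v - 3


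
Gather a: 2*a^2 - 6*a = 2*a^2 - 6*a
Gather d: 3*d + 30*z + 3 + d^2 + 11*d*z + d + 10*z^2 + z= d^2 + d*(11*z + 4) + 10*z^2 + 31*z + 3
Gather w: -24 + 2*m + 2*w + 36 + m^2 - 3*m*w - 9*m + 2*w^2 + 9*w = m^2 - 7*m + 2*w^2 + w*(11 - 3*m) + 12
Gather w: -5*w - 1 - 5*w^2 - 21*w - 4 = -5*w^2 - 26*w - 5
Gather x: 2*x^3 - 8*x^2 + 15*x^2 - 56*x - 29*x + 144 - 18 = 2*x^3 + 7*x^2 - 85*x + 126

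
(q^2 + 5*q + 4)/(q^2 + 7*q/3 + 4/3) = 3*(q + 4)/(3*q + 4)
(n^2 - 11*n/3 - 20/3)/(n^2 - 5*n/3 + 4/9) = 3*(3*n^2 - 11*n - 20)/(9*n^2 - 15*n + 4)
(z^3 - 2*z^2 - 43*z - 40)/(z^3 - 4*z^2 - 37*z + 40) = (z + 1)/(z - 1)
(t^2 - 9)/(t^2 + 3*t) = (t - 3)/t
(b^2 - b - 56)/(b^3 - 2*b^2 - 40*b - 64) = (b + 7)/(b^2 + 6*b + 8)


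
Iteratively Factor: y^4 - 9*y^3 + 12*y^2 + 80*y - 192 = (y - 4)*(y^3 - 5*y^2 - 8*y + 48) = (y - 4)^2*(y^2 - y - 12) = (y - 4)^3*(y + 3)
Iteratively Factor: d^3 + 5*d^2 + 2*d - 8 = (d + 4)*(d^2 + d - 2) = (d - 1)*(d + 4)*(d + 2)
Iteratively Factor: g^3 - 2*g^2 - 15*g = (g)*(g^2 - 2*g - 15) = g*(g - 5)*(g + 3)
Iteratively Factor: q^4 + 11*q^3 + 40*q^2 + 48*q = (q + 3)*(q^3 + 8*q^2 + 16*q) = (q + 3)*(q + 4)*(q^2 + 4*q) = (q + 3)*(q + 4)^2*(q)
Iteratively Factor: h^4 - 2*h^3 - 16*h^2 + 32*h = (h + 4)*(h^3 - 6*h^2 + 8*h) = (h - 2)*(h + 4)*(h^2 - 4*h) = (h - 4)*(h - 2)*(h + 4)*(h)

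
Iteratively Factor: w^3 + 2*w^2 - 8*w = (w - 2)*(w^2 + 4*w) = (w - 2)*(w + 4)*(w)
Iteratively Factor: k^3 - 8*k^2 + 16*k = (k - 4)*(k^2 - 4*k) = k*(k - 4)*(k - 4)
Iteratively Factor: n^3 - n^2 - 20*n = (n - 5)*(n^2 + 4*n) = (n - 5)*(n + 4)*(n)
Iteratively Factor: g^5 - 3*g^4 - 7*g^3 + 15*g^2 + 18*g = (g - 3)*(g^4 - 7*g^2 - 6*g) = (g - 3)^2*(g^3 + 3*g^2 + 2*g) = (g - 3)^2*(g + 2)*(g^2 + g) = (g - 3)^2*(g + 1)*(g + 2)*(g)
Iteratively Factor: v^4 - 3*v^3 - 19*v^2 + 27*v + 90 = (v + 2)*(v^3 - 5*v^2 - 9*v + 45) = (v - 3)*(v + 2)*(v^2 - 2*v - 15) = (v - 3)*(v + 2)*(v + 3)*(v - 5)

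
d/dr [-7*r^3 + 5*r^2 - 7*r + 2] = -21*r^2 + 10*r - 7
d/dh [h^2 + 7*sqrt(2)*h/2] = 2*h + 7*sqrt(2)/2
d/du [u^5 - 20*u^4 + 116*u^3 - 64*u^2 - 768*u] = 5*u^4 - 80*u^3 + 348*u^2 - 128*u - 768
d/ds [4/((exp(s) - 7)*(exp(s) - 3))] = 8*(5 - exp(s))*exp(s)/(exp(4*s) - 20*exp(3*s) + 142*exp(2*s) - 420*exp(s) + 441)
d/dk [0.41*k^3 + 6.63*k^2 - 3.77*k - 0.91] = 1.23*k^2 + 13.26*k - 3.77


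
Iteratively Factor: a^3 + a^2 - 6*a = (a + 3)*(a^2 - 2*a) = a*(a + 3)*(a - 2)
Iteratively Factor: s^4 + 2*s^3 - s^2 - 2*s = (s - 1)*(s^3 + 3*s^2 + 2*s) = (s - 1)*(s + 2)*(s^2 + s) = s*(s - 1)*(s + 2)*(s + 1)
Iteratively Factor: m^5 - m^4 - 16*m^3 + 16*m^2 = (m)*(m^4 - m^3 - 16*m^2 + 16*m) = m*(m - 4)*(m^3 + 3*m^2 - 4*m) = m*(m - 4)*(m - 1)*(m^2 + 4*m) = m^2*(m - 4)*(m - 1)*(m + 4)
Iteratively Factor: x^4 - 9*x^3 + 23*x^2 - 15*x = (x - 1)*(x^3 - 8*x^2 + 15*x) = (x - 3)*(x - 1)*(x^2 - 5*x) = x*(x - 3)*(x - 1)*(x - 5)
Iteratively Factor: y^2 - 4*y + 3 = (y - 1)*(y - 3)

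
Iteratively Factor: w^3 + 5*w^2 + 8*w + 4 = (w + 2)*(w^2 + 3*w + 2) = (w + 2)^2*(w + 1)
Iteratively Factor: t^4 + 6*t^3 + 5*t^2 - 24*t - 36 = (t + 3)*(t^3 + 3*t^2 - 4*t - 12) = (t - 2)*(t + 3)*(t^2 + 5*t + 6) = (t - 2)*(t + 3)^2*(t + 2)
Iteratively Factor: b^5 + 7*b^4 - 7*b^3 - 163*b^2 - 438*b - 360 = (b - 5)*(b^4 + 12*b^3 + 53*b^2 + 102*b + 72) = (b - 5)*(b + 3)*(b^3 + 9*b^2 + 26*b + 24) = (b - 5)*(b + 2)*(b + 3)*(b^2 + 7*b + 12) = (b - 5)*(b + 2)*(b + 3)^2*(b + 4)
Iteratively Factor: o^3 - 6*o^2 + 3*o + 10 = (o - 2)*(o^2 - 4*o - 5) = (o - 5)*(o - 2)*(o + 1)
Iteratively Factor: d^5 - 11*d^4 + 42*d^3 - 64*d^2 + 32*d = (d)*(d^4 - 11*d^3 + 42*d^2 - 64*d + 32) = d*(d - 2)*(d^3 - 9*d^2 + 24*d - 16) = d*(d - 4)*(d - 2)*(d^2 - 5*d + 4) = d*(d - 4)*(d - 2)*(d - 1)*(d - 4)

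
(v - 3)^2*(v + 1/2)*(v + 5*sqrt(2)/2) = v^4 - 11*v^3/2 + 5*sqrt(2)*v^3/2 - 55*sqrt(2)*v^2/4 + 6*v^2 + 9*v/2 + 15*sqrt(2)*v + 45*sqrt(2)/4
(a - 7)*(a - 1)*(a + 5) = a^3 - 3*a^2 - 33*a + 35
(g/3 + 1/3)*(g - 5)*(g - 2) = g^3/3 - 2*g^2 + g + 10/3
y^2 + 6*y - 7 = (y - 1)*(y + 7)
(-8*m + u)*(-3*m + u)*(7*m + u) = 168*m^3 - 53*m^2*u - 4*m*u^2 + u^3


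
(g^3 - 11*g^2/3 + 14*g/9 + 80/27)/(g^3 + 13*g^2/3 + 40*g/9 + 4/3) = (9*g^2 - 39*g + 40)/(3*(3*g^2 + 11*g + 6))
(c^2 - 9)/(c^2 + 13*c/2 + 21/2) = 2*(c - 3)/(2*c + 7)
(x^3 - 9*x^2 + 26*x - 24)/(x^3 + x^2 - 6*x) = (x^2 - 7*x + 12)/(x*(x + 3))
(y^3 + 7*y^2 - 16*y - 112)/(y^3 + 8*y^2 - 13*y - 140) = (y + 4)/(y + 5)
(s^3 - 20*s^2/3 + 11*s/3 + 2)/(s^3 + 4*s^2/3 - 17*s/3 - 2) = (s^2 - 7*s + 6)/(s^2 + s - 6)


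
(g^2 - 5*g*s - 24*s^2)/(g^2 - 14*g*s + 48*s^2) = (-g - 3*s)/(-g + 6*s)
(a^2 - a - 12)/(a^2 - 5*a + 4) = (a + 3)/(a - 1)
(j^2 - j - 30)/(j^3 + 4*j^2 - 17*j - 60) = (j - 6)/(j^2 - j - 12)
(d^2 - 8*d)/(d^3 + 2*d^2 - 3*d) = (d - 8)/(d^2 + 2*d - 3)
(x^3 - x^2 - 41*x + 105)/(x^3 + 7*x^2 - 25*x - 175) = (x - 3)/(x + 5)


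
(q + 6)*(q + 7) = q^2 + 13*q + 42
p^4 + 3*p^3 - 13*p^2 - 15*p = p*(p - 3)*(p + 1)*(p + 5)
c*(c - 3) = c^2 - 3*c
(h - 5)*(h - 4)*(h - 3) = h^3 - 12*h^2 + 47*h - 60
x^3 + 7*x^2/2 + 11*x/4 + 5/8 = (x + 1/2)^2*(x + 5/2)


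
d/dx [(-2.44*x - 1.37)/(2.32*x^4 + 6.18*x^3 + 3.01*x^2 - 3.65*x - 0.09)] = (16.9824*x^4 + 42.872*x^3 + 32.7442*x^2 + 8.2474*x - 4.7809)/(5.3824*x^8 + 28.6752*x^7 + 52.1588*x^6 + 20.2676*x^5 - 36.4715*x^4 - 23.0854*x^3 + 12.7807*x^2 + 0.657*x + 0.0081)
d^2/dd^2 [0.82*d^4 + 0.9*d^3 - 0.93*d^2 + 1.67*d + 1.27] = 9.84*d^2 + 5.4*d - 1.86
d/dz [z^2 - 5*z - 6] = 2*z - 5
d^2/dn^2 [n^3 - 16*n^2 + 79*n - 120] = 6*n - 32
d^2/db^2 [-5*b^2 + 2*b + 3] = -10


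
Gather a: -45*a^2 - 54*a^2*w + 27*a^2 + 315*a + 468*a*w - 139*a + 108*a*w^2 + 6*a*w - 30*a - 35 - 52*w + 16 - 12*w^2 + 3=a^2*(-54*w - 18) + a*(108*w^2 + 474*w + 146) - 12*w^2 - 52*w - 16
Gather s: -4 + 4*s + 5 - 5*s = 1 - s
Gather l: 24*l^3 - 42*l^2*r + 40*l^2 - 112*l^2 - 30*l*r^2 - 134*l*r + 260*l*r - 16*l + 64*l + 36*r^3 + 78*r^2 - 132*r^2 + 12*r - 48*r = 24*l^3 + l^2*(-42*r - 72) + l*(-30*r^2 + 126*r + 48) + 36*r^3 - 54*r^2 - 36*r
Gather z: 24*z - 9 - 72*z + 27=18 - 48*z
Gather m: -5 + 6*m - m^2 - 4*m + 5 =-m^2 + 2*m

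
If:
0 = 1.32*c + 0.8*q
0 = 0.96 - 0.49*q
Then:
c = -1.19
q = 1.96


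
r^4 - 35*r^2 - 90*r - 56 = (r - 7)*(r + 1)*(r + 2)*(r + 4)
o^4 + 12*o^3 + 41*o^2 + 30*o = o*(o + 1)*(o + 5)*(o + 6)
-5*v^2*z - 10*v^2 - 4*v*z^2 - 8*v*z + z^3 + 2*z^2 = (-5*v + z)*(v + z)*(z + 2)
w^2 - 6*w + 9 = (w - 3)^2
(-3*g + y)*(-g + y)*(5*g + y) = 15*g^3 - 17*g^2*y + g*y^2 + y^3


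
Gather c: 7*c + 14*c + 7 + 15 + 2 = 21*c + 24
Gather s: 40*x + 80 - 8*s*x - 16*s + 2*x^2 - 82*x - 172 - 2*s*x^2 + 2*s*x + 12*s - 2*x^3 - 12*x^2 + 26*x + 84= s*(-2*x^2 - 6*x - 4) - 2*x^3 - 10*x^2 - 16*x - 8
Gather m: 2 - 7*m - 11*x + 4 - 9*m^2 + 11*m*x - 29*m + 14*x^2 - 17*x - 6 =-9*m^2 + m*(11*x - 36) + 14*x^2 - 28*x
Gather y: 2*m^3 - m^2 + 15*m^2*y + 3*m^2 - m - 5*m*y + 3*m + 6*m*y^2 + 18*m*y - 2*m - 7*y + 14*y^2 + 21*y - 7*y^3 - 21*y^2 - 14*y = 2*m^3 + 2*m^2 - 7*y^3 + y^2*(6*m - 7) + y*(15*m^2 + 13*m)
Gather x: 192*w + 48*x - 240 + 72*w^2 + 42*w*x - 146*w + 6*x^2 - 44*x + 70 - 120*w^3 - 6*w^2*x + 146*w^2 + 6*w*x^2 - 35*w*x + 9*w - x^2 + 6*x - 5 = -120*w^3 + 218*w^2 + 55*w + x^2*(6*w + 5) + x*(-6*w^2 + 7*w + 10) - 175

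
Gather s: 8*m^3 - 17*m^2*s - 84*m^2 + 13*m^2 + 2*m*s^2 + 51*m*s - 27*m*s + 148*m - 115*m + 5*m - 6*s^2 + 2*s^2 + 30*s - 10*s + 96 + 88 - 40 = 8*m^3 - 71*m^2 + 38*m + s^2*(2*m - 4) + s*(-17*m^2 + 24*m + 20) + 144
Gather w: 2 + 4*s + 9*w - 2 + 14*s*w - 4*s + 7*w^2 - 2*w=7*w^2 + w*(14*s + 7)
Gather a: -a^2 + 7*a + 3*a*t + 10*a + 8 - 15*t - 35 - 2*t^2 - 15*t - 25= -a^2 + a*(3*t + 17) - 2*t^2 - 30*t - 52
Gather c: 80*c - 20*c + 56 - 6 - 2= 60*c + 48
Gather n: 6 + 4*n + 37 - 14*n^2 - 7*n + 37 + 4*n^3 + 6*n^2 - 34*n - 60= 4*n^3 - 8*n^2 - 37*n + 20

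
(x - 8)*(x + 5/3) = x^2 - 19*x/3 - 40/3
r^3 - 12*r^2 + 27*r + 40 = (r - 8)*(r - 5)*(r + 1)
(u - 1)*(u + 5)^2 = u^3 + 9*u^2 + 15*u - 25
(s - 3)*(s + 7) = s^2 + 4*s - 21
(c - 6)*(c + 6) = c^2 - 36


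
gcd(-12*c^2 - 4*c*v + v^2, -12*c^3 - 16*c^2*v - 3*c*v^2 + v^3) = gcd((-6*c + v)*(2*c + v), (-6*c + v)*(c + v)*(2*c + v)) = -12*c^2 - 4*c*v + v^2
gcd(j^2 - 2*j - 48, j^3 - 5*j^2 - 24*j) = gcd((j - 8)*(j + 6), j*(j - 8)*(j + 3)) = j - 8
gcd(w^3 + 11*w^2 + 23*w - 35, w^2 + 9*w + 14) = w + 7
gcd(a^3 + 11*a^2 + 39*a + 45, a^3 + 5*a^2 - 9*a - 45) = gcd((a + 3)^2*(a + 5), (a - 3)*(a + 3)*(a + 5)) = a^2 + 8*a + 15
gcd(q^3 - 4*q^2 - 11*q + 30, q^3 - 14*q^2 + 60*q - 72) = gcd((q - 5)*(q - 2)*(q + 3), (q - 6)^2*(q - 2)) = q - 2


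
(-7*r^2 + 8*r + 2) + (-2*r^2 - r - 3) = -9*r^2 + 7*r - 1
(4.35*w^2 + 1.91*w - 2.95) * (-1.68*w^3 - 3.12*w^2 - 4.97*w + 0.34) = -7.308*w^5 - 16.7808*w^4 - 22.6227*w^3 + 1.1903*w^2 + 15.3109*w - 1.003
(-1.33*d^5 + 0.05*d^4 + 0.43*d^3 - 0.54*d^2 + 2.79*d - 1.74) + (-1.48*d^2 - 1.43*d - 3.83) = -1.33*d^5 + 0.05*d^4 + 0.43*d^3 - 2.02*d^2 + 1.36*d - 5.57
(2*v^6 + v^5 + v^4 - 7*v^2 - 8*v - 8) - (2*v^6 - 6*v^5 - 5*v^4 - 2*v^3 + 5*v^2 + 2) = 7*v^5 + 6*v^4 + 2*v^3 - 12*v^2 - 8*v - 10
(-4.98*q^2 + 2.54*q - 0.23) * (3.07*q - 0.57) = -15.2886*q^3 + 10.6364*q^2 - 2.1539*q + 0.1311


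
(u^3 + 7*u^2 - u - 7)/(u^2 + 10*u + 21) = (u^2 - 1)/(u + 3)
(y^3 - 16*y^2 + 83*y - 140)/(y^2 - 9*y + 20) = y - 7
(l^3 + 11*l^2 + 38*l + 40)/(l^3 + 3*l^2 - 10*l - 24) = (l + 5)/(l - 3)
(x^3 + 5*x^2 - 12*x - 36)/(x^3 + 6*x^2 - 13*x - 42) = (x + 6)/(x + 7)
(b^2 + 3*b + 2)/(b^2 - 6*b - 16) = (b + 1)/(b - 8)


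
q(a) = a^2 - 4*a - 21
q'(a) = 2*a - 4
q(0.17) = -21.65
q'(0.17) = -3.66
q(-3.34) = 3.52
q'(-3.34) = -10.68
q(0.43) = -22.54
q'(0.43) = -3.14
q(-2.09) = -8.27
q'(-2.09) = -8.18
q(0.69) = -23.28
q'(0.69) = -2.62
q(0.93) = -23.86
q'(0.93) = -2.14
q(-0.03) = -20.88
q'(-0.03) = -4.06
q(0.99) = -23.98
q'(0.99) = -2.02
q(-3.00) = 0.00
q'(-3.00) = -10.00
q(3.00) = -24.00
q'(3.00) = 2.00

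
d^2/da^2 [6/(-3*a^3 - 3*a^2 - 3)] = 4*(-a^2*(3*a + 2)^2 + (3*a + 1)*(a^3 + a^2 + 1))/(a^3 + a^2 + 1)^3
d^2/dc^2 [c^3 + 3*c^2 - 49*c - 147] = 6*c + 6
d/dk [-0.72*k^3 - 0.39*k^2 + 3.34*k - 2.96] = -2.16*k^2 - 0.78*k + 3.34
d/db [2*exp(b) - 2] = 2*exp(b)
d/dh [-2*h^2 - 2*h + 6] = -4*h - 2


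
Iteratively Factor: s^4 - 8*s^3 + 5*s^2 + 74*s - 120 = (s - 2)*(s^3 - 6*s^2 - 7*s + 60) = (s - 5)*(s - 2)*(s^2 - s - 12) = (s - 5)*(s - 4)*(s - 2)*(s + 3)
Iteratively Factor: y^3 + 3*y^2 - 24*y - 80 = (y - 5)*(y^2 + 8*y + 16) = (y - 5)*(y + 4)*(y + 4)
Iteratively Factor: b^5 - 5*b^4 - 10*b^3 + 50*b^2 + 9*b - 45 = (b - 3)*(b^4 - 2*b^3 - 16*b^2 + 2*b + 15) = (b - 3)*(b - 1)*(b^3 - b^2 - 17*b - 15) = (b - 3)*(b - 1)*(b + 3)*(b^2 - 4*b - 5) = (b - 3)*(b - 1)*(b + 1)*(b + 3)*(b - 5)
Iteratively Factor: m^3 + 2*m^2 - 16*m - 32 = (m + 4)*(m^2 - 2*m - 8) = (m + 2)*(m + 4)*(m - 4)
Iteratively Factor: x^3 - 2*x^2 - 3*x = (x)*(x^2 - 2*x - 3) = x*(x - 3)*(x + 1)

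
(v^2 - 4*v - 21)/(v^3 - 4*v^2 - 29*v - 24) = (v - 7)/(v^2 - 7*v - 8)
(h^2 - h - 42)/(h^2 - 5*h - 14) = (h + 6)/(h + 2)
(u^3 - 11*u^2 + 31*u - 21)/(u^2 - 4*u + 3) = u - 7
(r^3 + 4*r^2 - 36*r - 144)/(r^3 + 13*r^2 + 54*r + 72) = (r - 6)/(r + 3)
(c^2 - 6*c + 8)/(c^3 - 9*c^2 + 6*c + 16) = (c - 4)/(c^2 - 7*c - 8)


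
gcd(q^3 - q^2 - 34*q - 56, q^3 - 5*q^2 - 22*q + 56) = q^2 - 3*q - 28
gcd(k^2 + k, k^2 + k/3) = k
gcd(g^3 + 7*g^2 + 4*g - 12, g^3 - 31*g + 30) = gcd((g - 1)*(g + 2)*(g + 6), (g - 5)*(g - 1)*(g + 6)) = g^2 + 5*g - 6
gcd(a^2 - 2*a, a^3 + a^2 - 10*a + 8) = a - 2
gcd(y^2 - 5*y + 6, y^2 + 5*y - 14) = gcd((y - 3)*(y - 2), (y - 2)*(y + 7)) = y - 2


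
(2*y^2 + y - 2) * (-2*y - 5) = -4*y^3 - 12*y^2 - y + 10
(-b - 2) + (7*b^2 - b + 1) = 7*b^2 - 2*b - 1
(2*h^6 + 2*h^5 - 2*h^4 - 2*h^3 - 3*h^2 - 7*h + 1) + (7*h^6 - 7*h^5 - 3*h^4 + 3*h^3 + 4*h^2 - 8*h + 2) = 9*h^6 - 5*h^5 - 5*h^4 + h^3 + h^2 - 15*h + 3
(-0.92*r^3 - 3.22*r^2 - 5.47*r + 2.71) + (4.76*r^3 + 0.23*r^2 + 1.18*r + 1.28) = 3.84*r^3 - 2.99*r^2 - 4.29*r + 3.99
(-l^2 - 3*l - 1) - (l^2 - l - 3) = -2*l^2 - 2*l + 2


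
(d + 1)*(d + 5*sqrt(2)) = d^2 + d + 5*sqrt(2)*d + 5*sqrt(2)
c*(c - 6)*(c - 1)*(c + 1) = c^4 - 6*c^3 - c^2 + 6*c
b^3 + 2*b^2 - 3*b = b*(b - 1)*(b + 3)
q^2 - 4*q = q*(q - 4)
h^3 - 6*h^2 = h^2*(h - 6)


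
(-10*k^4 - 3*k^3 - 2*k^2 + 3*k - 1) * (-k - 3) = 10*k^5 + 33*k^4 + 11*k^3 + 3*k^2 - 8*k + 3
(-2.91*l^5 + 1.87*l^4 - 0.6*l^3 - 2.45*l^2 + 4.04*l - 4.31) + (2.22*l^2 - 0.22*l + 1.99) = -2.91*l^5 + 1.87*l^4 - 0.6*l^3 - 0.23*l^2 + 3.82*l - 2.32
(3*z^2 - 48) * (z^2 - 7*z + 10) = 3*z^4 - 21*z^3 - 18*z^2 + 336*z - 480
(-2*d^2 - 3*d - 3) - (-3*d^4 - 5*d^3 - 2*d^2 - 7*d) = 3*d^4 + 5*d^3 + 4*d - 3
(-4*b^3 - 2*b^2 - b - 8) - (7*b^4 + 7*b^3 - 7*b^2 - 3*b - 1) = -7*b^4 - 11*b^3 + 5*b^2 + 2*b - 7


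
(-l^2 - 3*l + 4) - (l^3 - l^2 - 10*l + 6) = -l^3 + 7*l - 2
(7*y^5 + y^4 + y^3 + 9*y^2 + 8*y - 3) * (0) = 0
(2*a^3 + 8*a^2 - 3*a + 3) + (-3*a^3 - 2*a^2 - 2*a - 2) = -a^3 + 6*a^2 - 5*a + 1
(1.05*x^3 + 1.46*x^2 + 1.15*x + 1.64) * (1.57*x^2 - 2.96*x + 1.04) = 1.6485*x^5 - 0.8158*x^4 - 1.4241*x^3 + 0.6892*x^2 - 3.6584*x + 1.7056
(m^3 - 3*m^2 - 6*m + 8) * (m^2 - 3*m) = m^5 - 6*m^4 + 3*m^3 + 26*m^2 - 24*m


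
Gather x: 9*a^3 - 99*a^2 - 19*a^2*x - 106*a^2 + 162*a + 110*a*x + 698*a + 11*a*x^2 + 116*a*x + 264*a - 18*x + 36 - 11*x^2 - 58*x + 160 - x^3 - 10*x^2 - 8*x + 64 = 9*a^3 - 205*a^2 + 1124*a - x^3 + x^2*(11*a - 21) + x*(-19*a^2 + 226*a - 84) + 260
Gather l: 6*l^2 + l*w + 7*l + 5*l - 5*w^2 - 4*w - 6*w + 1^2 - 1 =6*l^2 + l*(w + 12) - 5*w^2 - 10*w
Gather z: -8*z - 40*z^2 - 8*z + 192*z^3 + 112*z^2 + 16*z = 192*z^3 + 72*z^2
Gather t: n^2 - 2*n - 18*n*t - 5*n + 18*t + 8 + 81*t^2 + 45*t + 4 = n^2 - 7*n + 81*t^2 + t*(63 - 18*n) + 12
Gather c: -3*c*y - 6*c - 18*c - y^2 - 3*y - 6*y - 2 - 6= c*(-3*y - 24) - y^2 - 9*y - 8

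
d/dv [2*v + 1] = 2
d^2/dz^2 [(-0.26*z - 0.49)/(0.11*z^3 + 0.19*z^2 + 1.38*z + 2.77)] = (-0.018876*z^5 - 0.103752*z^4 - 0.103692*z^3 + 0.398238*z^2 + 0.945978000000001*z + 0.637214000000001)/(0.001331*z^9 + 0.006897*z^8 + 0.062007*z^7 + 0.280462*z^6 + 1.125264*z^5 + 3.908415*z^4 + 9.517893*z^3 + 20.199117*z^2 + 31.765806*z + 21.253933)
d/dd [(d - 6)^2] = 2*d - 12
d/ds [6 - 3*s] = -3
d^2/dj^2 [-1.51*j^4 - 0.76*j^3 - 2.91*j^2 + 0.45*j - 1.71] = -18.12*j^2 - 4.56*j - 5.82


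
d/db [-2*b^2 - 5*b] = -4*b - 5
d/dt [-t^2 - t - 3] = -2*t - 1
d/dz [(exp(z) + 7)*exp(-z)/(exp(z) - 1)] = (-exp(2*z) - 14*exp(z) + 7)*exp(-z)/(exp(2*z) - 2*exp(z) + 1)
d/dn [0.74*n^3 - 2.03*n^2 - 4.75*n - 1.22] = 2.22*n^2 - 4.06*n - 4.75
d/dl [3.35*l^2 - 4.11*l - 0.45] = 6.7*l - 4.11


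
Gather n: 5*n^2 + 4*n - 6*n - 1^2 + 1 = 5*n^2 - 2*n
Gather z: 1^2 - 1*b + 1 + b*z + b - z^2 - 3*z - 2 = -z^2 + z*(b - 3)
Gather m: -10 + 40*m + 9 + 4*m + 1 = 44*m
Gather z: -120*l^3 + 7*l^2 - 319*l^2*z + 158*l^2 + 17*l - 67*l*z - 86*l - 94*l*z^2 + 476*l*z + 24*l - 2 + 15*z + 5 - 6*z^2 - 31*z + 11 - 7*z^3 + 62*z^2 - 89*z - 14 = -120*l^3 + 165*l^2 - 45*l - 7*z^3 + z^2*(56 - 94*l) + z*(-319*l^2 + 409*l - 105)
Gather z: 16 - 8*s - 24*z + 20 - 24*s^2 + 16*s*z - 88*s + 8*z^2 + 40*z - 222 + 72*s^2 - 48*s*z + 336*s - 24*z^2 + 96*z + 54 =48*s^2 + 240*s - 16*z^2 + z*(112 - 32*s) - 132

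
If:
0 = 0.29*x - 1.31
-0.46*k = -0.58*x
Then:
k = 5.70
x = 4.52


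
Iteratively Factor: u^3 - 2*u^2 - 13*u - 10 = (u + 2)*(u^2 - 4*u - 5) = (u - 5)*(u + 2)*(u + 1)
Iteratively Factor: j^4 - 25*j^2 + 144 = (j + 4)*(j^3 - 4*j^2 - 9*j + 36) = (j - 4)*(j + 4)*(j^2 - 9) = (j - 4)*(j - 3)*(j + 4)*(j + 3)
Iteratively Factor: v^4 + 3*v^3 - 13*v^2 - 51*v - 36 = (v + 1)*(v^3 + 2*v^2 - 15*v - 36) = (v + 1)*(v + 3)*(v^2 - v - 12) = (v - 4)*(v + 1)*(v + 3)*(v + 3)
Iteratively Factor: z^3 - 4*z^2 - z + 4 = (z - 4)*(z^2 - 1) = (z - 4)*(z - 1)*(z + 1)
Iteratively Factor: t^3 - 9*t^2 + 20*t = (t - 4)*(t^2 - 5*t) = t*(t - 4)*(t - 5)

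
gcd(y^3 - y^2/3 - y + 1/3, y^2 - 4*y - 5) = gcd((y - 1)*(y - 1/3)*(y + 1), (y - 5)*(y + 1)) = y + 1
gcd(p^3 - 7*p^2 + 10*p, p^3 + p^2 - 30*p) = p^2 - 5*p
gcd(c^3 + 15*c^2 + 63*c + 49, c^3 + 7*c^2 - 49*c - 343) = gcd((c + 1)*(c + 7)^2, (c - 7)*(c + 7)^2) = c^2 + 14*c + 49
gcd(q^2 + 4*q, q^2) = q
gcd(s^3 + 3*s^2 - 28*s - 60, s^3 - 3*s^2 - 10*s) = s^2 - 3*s - 10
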